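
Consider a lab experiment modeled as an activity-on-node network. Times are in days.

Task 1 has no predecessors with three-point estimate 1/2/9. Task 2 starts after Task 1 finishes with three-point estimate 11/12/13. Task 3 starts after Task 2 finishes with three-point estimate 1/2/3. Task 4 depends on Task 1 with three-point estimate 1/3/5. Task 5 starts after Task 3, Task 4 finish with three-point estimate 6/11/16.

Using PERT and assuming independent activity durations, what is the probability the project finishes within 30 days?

0.820

te_Task 1 = (1 + 4·2 + 9)/6 = 18/6 = 3; σ²_Task 1 = ((9−1)/6)² = 1.778
te_Task 2 = (11 + 4·12 + 13)/6 = 72/6 = 12; σ²_Task 2 = ((13−11)/6)² = 0.111
te_Task 3 = (1 + 4·2 + 3)/6 = 12/6 = 2; σ²_Task 3 = ((3−1)/6)² = 0.111
te_Task 4 = (1 + 4·3 + 5)/6 = 18/6 = 3; σ²_Task 4 = ((5−1)/6)² = 0.444
te_Task 5 = (6 + 4·11 + 16)/6 = 66/6 = 11; σ²_Task 5 = ((16−6)/6)² = 2.778

Forward pass:
ES_Task 1 = 0; EF_Task 1 = 3
ES_Task 2 = 3; EF_Task 2 = 3+12 = 15
ES_Task 3 = 15; EF_Task 3 = 15+2 = 17
ES_Task 4 = 3; EF_Task 4 = 3+3 = 6
ES_Task 5 = max(EF_Task 3=17, EF_Task 4=6) = 17; EF_Task 5 = 17+11 = 28
Expected project duration μ = 28 days. Critical path: Task 1 → Task 2 → Task 3 → Task 5.

Variance along critical path = 1.778 + 0.111 + 0.111 + 2.778 = 4.778; σ = √4.778 = 2.186 days.
Z = (30 − 28) / 2.186 = 0.915
P(T ≤ 30) = Φ(0.915) ≈ 0.820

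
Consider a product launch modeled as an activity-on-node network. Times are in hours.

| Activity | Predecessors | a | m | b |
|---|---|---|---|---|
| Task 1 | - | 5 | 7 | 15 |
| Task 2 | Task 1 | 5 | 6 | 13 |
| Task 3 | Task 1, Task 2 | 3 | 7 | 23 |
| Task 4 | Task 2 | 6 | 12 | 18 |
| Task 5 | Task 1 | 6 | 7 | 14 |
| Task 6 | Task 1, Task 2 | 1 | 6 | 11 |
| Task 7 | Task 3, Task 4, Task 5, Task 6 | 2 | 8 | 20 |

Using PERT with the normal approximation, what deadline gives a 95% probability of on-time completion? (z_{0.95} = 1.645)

42.9 hours

te_Task 1 = (5 + 4·7 + 15)/6 = 48/6 = 8; σ²_Task 1 = ((15−5)/6)² = 2.778
te_Task 2 = (5 + 4·6 + 13)/6 = 42/6 = 7; σ²_Task 2 = ((13−5)/6)² = 1.778
te_Task 3 = (3 + 4·7 + 23)/6 = 54/6 = 9; σ²_Task 3 = ((23−3)/6)² = 11.111
te_Task 4 = (6 + 4·12 + 18)/6 = 72/6 = 12; σ²_Task 4 = ((18−6)/6)² = 4.000
te_Task 5 = (6 + 4·7 + 14)/6 = 48/6 = 8; σ²_Task 5 = ((14−6)/6)² = 1.778
te_Task 6 = (1 + 4·6 + 11)/6 = 36/6 = 6; σ²_Task 6 = ((11−1)/6)² = 2.778
te_Task 7 = (2 + 4·8 + 20)/6 = 54/6 = 9; σ²_Task 7 = ((20−2)/6)² = 9.000

Forward pass:
ES_Task 1 = 0; EF_Task 1 = 8
ES_Task 2 = 8; EF_Task 2 = 8+7 = 15
ES_Task 3 = max(EF_Task 1=8, EF_Task 2=15) = 15; EF_Task 3 = 15+9 = 24
ES_Task 4 = 15; EF_Task 4 = 15+12 = 27
ES_Task 5 = 8; EF_Task 5 = 8+8 = 16
ES_Task 6 = max(EF_Task 1=8, EF_Task 2=15) = 15; EF_Task 6 = 15+6 = 21
ES_Task 7 = max(EF_Task 3=24, EF_Task 4=27, EF_Task 5=16, EF_Task 6=21) = 27; EF_Task 7 = 27+9 = 36
Expected project duration μ = 36 hours. Critical path: Task 1 → Task 2 → Task 4 → Task 7.

Variance along critical path = 2.778 + 1.778 + 4.000 + 9.000 = 17.556; σ = 4.190 hours.
D = μ + z·σ = 36 + 1.645·4.190 = 42.9 hours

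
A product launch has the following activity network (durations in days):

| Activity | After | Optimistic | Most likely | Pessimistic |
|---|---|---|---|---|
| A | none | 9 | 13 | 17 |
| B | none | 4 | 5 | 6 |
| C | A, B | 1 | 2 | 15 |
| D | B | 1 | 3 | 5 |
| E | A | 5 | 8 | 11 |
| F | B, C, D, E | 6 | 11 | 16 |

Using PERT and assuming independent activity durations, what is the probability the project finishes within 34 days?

te_A = (9 + 4·13 + 17)/6 = 78/6 = 13; σ²_A = ((17−9)/6)² = 1.778
te_B = (4 + 4·5 + 6)/6 = 30/6 = 5; σ²_B = ((6−4)/6)² = 0.111
te_C = (1 + 4·2 + 15)/6 = 24/6 = 4; σ²_C = ((15−1)/6)² = 5.444
te_D = (1 + 4·3 + 5)/6 = 18/6 = 3; σ²_D = ((5−1)/6)² = 0.444
te_E = (5 + 4·8 + 11)/6 = 48/6 = 8; σ²_E = ((11−5)/6)² = 1.000
te_F = (6 + 4·11 + 16)/6 = 66/6 = 11; σ²_F = ((16−6)/6)² = 2.778

Forward pass:
ES_A = 0; EF_A = 13
ES_B = 0; EF_B = 5
ES_C = max(EF_A=13, EF_B=5) = 13; EF_C = 13+4 = 17
ES_D = 5; EF_D = 5+3 = 8
ES_E = 13; EF_E = 13+8 = 21
ES_F = max(EF_B=5, EF_C=17, EF_D=8, EF_E=21) = 21; EF_F = 21+11 = 32
Expected project duration μ = 32 days. Critical path: A → E → F.

Variance along critical path = 1.778 + 1.000 + 2.778 = 5.556; σ = √5.556 = 2.357 days.
Z = (34 − 32) / 2.357 = 0.849
P(T ≤ 34) = Φ(0.849) ≈ 0.802

0.802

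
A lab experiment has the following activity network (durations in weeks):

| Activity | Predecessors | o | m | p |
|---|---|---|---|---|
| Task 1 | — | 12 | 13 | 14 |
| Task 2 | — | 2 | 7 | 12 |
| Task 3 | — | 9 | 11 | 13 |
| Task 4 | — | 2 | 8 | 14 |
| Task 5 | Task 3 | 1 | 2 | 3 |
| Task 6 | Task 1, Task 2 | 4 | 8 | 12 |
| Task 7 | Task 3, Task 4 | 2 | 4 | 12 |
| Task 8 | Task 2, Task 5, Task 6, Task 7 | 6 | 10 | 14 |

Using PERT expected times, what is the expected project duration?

31 weeks

te_Task 1 = (12 + 4·13 + 14)/6 = 78/6 = 13
te_Task 2 = (2 + 4·7 + 12)/6 = 42/6 = 7
te_Task 3 = (9 + 4·11 + 13)/6 = 66/6 = 11
te_Task 4 = (2 + 4·8 + 14)/6 = 48/6 = 8
te_Task 5 = (1 + 4·2 + 3)/6 = 12/6 = 2
te_Task 6 = (4 + 4·8 + 12)/6 = 48/6 = 8
te_Task 7 = (2 + 4·4 + 12)/6 = 30/6 = 5
te_Task 8 = (6 + 4·10 + 14)/6 = 60/6 = 10

Forward pass:
ES_Task 1 = 0; EF_Task 1 = 13
ES_Task 2 = 0; EF_Task 2 = 7
ES_Task 3 = 0; EF_Task 3 = 11
ES_Task 4 = 0; EF_Task 4 = 8
ES_Task 5 = 11; EF_Task 5 = 11+2 = 13
ES_Task 6 = max(EF_Task 1=13, EF_Task 2=7) = 13; EF_Task 6 = 13+8 = 21
ES_Task 7 = max(EF_Task 3=11, EF_Task 4=8) = 11; EF_Task 7 = 11+5 = 16
ES_Task 8 = max(EF_Task 2=7, EF_Task 5=13, EF_Task 6=21, EF_Task 7=16) = 21; EF_Task 8 = 21+10 = 31
Expected project duration μ = 31 weeks. Critical path: Task 1 → Task 6 → Task 8.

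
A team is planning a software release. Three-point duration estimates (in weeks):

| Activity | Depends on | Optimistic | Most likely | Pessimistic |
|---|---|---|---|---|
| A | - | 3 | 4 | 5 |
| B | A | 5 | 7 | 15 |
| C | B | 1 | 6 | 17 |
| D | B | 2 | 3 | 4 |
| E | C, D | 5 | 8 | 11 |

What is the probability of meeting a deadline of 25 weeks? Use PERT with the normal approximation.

0.273

te_A = (3 + 4·4 + 5)/6 = 24/6 = 4; σ²_A = ((5−3)/6)² = 0.111
te_B = (5 + 4·7 + 15)/6 = 48/6 = 8; σ²_B = ((15−5)/6)² = 2.778
te_C = (1 + 4·6 + 17)/6 = 42/6 = 7; σ²_C = ((17−1)/6)² = 7.111
te_D = (2 + 4·3 + 4)/6 = 18/6 = 3; σ²_D = ((4−2)/6)² = 0.111
te_E = (5 + 4·8 + 11)/6 = 48/6 = 8; σ²_E = ((11−5)/6)² = 1.000

Forward pass:
ES_A = 0; EF_A = 4
ES_B = 4; EF_B = 4+8 = 12
ES_C = 12; EF_C = 12+7 = 19
ES_D = 12; EF_D = 12+3 = 15
ES_E = max(EF_C=19, EF_D=15) = 19; EF_E = 19+8 = 27
Expected project duration μ = 27 weeks. Critical path: A → B → C → E.

Variance along critical path = 0.111 + 2.778 + 7.111 + 1.000 = 11.000; σ = √11.000 = 3.317 weeks.
Z = (25 − 27) / 3.317 = -0.603
P(T ≤ 25) = Φ(-0.603) ≈ 0.273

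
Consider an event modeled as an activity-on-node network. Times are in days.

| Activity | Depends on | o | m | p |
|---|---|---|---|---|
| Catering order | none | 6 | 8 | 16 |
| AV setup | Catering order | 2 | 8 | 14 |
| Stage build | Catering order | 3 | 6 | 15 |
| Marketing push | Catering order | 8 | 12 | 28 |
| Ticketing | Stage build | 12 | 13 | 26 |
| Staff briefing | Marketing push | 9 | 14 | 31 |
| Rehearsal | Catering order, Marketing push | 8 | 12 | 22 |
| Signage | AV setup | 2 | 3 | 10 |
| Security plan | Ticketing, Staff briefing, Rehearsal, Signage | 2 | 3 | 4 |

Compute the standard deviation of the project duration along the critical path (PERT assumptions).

5.24 days

te_Catering order = (6 + 4·8 + 16)/6 = 54/6 = 9; σ²_Catering order = ((16−6)/6)² = 2.778
te_AV setup = (2 + 4·8 + 14)/6 = 48/6 = 8; σ²_AV setup = ((14−2)/6)² = 4.000
te_Stage build = (3 + 4·6 + 15)/6 = 42/6 = 7; σ²_Stage build = ((15−3)/6)² = 4.000
te_Marketing push = (8 + 4·12 + 28)/6 = 84/6 = 14; σ²_Marketing push = ((28−8)/6)² = 11.111
te_Ticketing = (12 + 4·13 + 26)/6 = 90/6 = 15; σ²_Ticketing = ((26−12)/6)² = 5.444
te_Staff briefing = (9 + 4·14 + 31)/6 = 96/6 = 16; σ²_Staff briefing = ((31−9)/6)² = 13.444
te_Rehearsal = (8 + 4·12 + 22)/6 = 78/6 = 13; σ²_Rehearsal = ((22−8)/6)² = 5.444
te_Signage = (2 + 4·3 + 10)/6 = 24/6 = 4; σ²_Signage = ((10−2)/6)² = 1.778
te_Security plan = (2 + 4·3 + 4)/6 = 18/6 = 3; σ²_Security plan = ((4−2)/6)² = 0.111

Forward pass:
ES_Catering order = 0; EF_Catering order = 9
ES_AV setup = 9; EF_AV setup = 9+8 = 17
ES_Stage build = 9; EF_Stage build = 9+7 = 16
ES_Marketing push = 9; EF_Marketing push = 9+14 = 23
ES_Ticketing = 16; EF_Ticketing = 16+15 = 31
ES_Staff briefing = 23; EF_Staff briefing = 23+16 = 39
ES_Rehearsal = max(EF_Catering order=9, EF_Marketing push=23) = 23; EF_Rehearsal = 23+13 = 36
ES_Signage = 17; EF_Signage = 17+4 = 21
ES_Security plan = max(EF_Ticketing=31, EF_Staff briefing=39, EF_Rehearsal=36, EF_Signage=21) = 39; EF_Security plan = 39+3 = 42
Expected project duration μ = 42 days. Critical path: Catering order → Marketing push → Staff briefing → Security plan.

Variance along critical path = 2.778 + 11.111 + 13.444 + 0.111 = 27.444
σ = √27.444 = 5.239 days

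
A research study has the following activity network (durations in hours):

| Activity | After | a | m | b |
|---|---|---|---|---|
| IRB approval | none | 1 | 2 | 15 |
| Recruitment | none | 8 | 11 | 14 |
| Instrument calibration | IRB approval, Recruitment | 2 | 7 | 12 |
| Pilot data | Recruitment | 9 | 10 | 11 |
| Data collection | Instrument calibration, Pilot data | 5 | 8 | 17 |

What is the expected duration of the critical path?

30 hours

te_IRB approval = (1 + 4·2 + 15)/6 = 24/6 = 4
te_Recruitment = (8 + 4·11 + 14)/6 = 66/6 = 11
te_Instrument calibration = (2 + 4·7 + 12)/6 = 42/6 = 7
te_Pilot data = (9 + 4·10 + 11)/6 = 60/6 = 10
te_Data collection = (5 + 4·8 + 17)/6 = 54/6 = 9

Forward pass:
ES_IRB approval = 0; EF_IRB approval = 4
ES_Recruitment = 0; EF_Recruitment = 11
ES_Instrument calibration = max(EF_IRB approval=4, EF_Recruitment=11) = 11; EF_Instrument calibration = 11+7 = 18
ES_Pilot data = 11; EF_Pilot data = 11+10 = 21
ES_Data collection = max(EF_Instrument calibration=18, EF_Pilot data=21) = 21; EF_Data collection = 21+9 = 30
Expected project duration μ = 30 hours. Critical path: Recruitment → Pilot data → Data collection.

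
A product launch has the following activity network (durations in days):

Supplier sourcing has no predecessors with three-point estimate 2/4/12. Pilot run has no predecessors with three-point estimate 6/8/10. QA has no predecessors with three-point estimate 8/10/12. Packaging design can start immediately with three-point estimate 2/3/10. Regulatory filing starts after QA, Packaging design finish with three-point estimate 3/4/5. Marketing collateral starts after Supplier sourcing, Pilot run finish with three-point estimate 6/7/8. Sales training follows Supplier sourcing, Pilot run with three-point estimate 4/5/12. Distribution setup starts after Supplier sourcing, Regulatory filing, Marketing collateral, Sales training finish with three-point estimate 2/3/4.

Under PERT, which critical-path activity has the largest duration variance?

te_Supplier sourcing = (2 + 4·4 + 12)/6 = 30/6 = 5; σ²_Supplier sourcing = ((12−2)/6)² = 2.778
te_Pilot run = (6 + 4·8 + 10)/6 = 48/6 = 8; σ²_Pilot run = ((10−6)/6)² = 0.444
te_QA = (8 + 4·10 + 12)/6 = 60/6 = 10; σ²_QA = ((12−8)/6)² = 0.444
te_Packaging design = (2 + 4·3 + 10)/6 = 24/6 = 4; σ²_Packaging design = ((10−2)/6)² = 1.778
te_Regulatory filing = (3 + 4·4 + 5)/6 = 24/6 = 4; σ²_Regulatory filing = ((5−3)/6)² = 0.111
te_Marketing collateral = (6 + 4·7 + 8)/6 = 42/6 = 7; σ²_Marketing collateral = ((8−6)/6)² = 0.111
te_Sales training = (4 + 4·5 + 12)/6 = 36/6 = 6; σ²_Sales training = ((12−4)/6)² = 1.778
te_Distribution setup = (2 + 4·3 + 4)/6 = 18/6 = 3; σ²_Distribution setup = ((4−2)/6)² = 0.111

Forward pass:
ES_Supplier sourcing = 0; EF_Supplier sourcing = 5
ES_Pilot run = 0; EF_Pilot run = 8
ES_QA = 0; EF_QA = 10
ES_Packaging design = 0; EF_Packaging design = 4
ES_Regulatory filing = max(EF_QA=10, EF_Packaging design=4) = 10; EF_Regulatory filing = 10+4 = 14
ES_Marketing collateral = max(EF_Supplier sourcing=5, EF_Pilot run=8) = 8; EF_Marketing collateral = 8+7 = 15
ES_Sales training = max(EF_Supplier sourcing=5, EF_Pilot run=8) = 8; EF_Sales training = 8+6 = 14
ES_Distribution setup = max(EF_Supplier sourcing=5, EF_Regulatory filing=14, EF_Marketing collateral=15, EF_Sales training=14) = 15; EF_Distribution setup = 15+3 = 18
Expected project duration μ = 18 days. Critical path: Pilot run → Marketing collateral → Distribution setup.

Variances on critical path: σ²_Pilot run=0.444, σ²_Marketing collateral=0.111, σ²_Distribution setup=0.111.
Largest is σ²_Pilot run = 0.444.

Pilot run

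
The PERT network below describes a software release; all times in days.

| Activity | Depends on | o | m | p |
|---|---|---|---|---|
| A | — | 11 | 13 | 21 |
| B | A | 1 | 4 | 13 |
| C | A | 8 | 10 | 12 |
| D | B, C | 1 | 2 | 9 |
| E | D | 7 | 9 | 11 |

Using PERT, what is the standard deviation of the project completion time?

2.33 days

te_A = (11 + 4·13 + 21)/6 = 84/6 = 14; σ²_A = ((21−11)/6)² = 2.778
te_B = (1 + 4·4 + 13)/6 = 30/6 = 5; σ²_B = ((13−1)/6)² = 4.000
te_C = (8 + 4·10 + 12)/6 = 60/6 = 10; σ²_C = ((12−8)/6)² = 0.444
te_D = (1 + 4·2 + 9)/6 = 18/6 = 3; σ²_D = ((9−1)/6)² = 1.778
te_E = (7 + 4·9 + 11)/6 = 54/6 = 9; σ²_E = ((11−7)/6)² = 0.444

Forward pass:
ES_A = 0; EF_A = 14
ES_B = 14; EF_B = 14+5 = 19
ES_C = 14; EF_C = 14+10 = 24
ES_D = max(EF_B=19, EF_C=24) = 24; EF_D = 24+3 = 27
ES_E = 27; EF_E = 27+9 = 36
Expected project duration μ = 36 days. Critical path: A → C → D → E.

Variance along critical path = 2.778 + 0.444 + 1.778 + 0.444 = 5.444
σ = √5.444 = 2.333 days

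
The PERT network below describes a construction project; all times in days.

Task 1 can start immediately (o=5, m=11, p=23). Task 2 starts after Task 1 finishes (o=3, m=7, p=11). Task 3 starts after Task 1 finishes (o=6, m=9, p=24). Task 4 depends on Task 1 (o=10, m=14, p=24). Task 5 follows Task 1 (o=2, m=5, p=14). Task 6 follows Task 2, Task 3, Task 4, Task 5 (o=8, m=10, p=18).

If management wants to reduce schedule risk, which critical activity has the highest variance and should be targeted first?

te_Task 1 = (5 + 4·11 + 23)/6 = 72/6 = 12; σ²_Task 1 = ((23−5)/6)² = 9.000
te_Task 2 = (3 + 4·7 + 11)/6 = 42/6 = 7; σ²_Task 2 = ((11−3)/6)² = 1.778
te_Task 3 = (6 + 4·9 + 24)/6 = 66/6 = 11; σ²_Task 3 = ((24−6)/6)² = 9.000
te_Task 4 = (10 + 4·14 + 24)/6 = 90/6 = 15; σ²_Task 4 = ((24−10)/6)² = 5.444
te_Task 5 = (2 + 4·5 + 14)/6 = 36/6 = 6; σ²_Task 5 = ((14−2)/6)² = 4.000
te_Task 6 = (8 + 4·10 + 18)/6 = 66/6 = 11; σ²_Task 6 = ((18−8)/6)² = 2.778

Forward pass:
ES_Task 1 = 0; EF_Task 1 = 12
ES_Task 2 = 12; EF_Task 2 = 12+7 = 19
ES_Task 3 = 12; EF_Task 3 = 12+11 = 23
ES_Task 4 = 12; EF_Task 4 = 12+15 = 27
ES_Task 5 = 12; EF_Task 5 = 12+6 = 18
ES_Task 6 = max(EF_Task 2=19, EF_Task 3=23, EF_Task 4=27, EF_Task 5=18) = 27; EF_Task 6 = 27+11 = 38
Expected project duration μ = 38 days. Critical path: Task 1 → Task 4 → Task 6.

Variances on critical path: σ²_Task 1=9.000, σ²_Task 4=5.444, σ²_Task 6=2.778.
Largest is σ²_Task 1 = 9.000.

Task 1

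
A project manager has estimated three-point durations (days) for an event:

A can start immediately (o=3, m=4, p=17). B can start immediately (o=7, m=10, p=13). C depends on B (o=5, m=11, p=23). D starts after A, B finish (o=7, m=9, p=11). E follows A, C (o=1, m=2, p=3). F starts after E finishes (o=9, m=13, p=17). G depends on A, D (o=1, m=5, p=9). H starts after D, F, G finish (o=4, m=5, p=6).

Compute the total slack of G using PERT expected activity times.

13 days

te_A = (3 + 4·4 + 17)/6 = 36/6 = 6
te_B = (7 + 4·10 + 13)/6 = 60/6 = 10
te_C = (5 + 4·11 + 23)/6 = 72/6 = 12
te_D = (7 + 4·9 + 11)/6 = 54/6 = 9
te_E = (1 + 4·2 + 3)/6 = 12/6 = 2
te_F = (9 + 4·13 + 17)/6 = 78/6 = 13
te_G = (1 + 4·5 + 9)/6 = 30/6 = 5
te_H = (4 + 4·5 + 6)/6 = 30/6 = 5

Forward pass:
ES_A = 0; EF_A = 6
ES_B = 0; EF_B = 10
ES_C = 10; EF_C = 10+12 = 22
ES_D = max(EF_A=6, EF_B=10) = 10; EF_D = 10+9 = 19
ES_E = max(EF_A=6, EF_C=22) = 22; EF_E = 22+2 = 24
ES_F = 24; EF_F = 24+13 = 37
ES_G = max(EF_A=6, EF_D=19) = 19; EF_G = 19+5 = 24
ES_H = max(EF_D=19, EF_F=37, EF_G=24) = 37; EF_H = 37+5 = 42
Expected project duration μ = 42 days. Critical path: B → C → E → F → H.

Backward pass:
LF_H = 42; LS_H = 42−5 = 37
LF_G = LS_H = 37; LS_G = 37−5 = 32
LF_F = LS_H = 37; LS_F = 37−13 = 24
LF_E = LS_F = 24; LS_E = 24−2 = 22
LF_D = min(LS_G=32, LS_H=37) = 32; LS_D = 32−9 = 23
LF_C = LS_E = 22; LS_C = 22−12 = 10
LF_B = min(LS_C=10, LS_D=23) = 10; LS_B = 10−10 = 0
LF_A = min(LS_D=23, LS_E=22, LS_G=32) = 22; LS_A = 22−6 = 16
Slack_G = LS_G − ES_G = 32 − 19 = 13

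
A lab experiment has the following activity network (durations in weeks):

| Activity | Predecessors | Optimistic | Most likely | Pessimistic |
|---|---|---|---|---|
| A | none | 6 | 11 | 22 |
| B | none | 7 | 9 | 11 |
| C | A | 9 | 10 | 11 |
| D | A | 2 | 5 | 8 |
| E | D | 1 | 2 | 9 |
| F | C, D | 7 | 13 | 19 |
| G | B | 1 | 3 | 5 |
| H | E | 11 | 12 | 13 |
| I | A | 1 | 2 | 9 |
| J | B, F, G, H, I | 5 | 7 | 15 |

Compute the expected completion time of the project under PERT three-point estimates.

te_A = (6 + 4·11 + 22)/6 = 72/6 = 12
te_B = (7 + 4·9 + 11)/6 = 54/6 = 9
te_C = (9 + 4·10 + 11)/6 = 60/6 = 10
te_D = (2 + 4·5 + 8)/6 = 30/6 = 5
te_E = (1 + 4·2 + 9)/6 = 18/6 = 3
te_F = (7 + 4·13 + 19)/6 = 78/6 = 13
te_G = (1 + 4·3 + 5)/6 = 18/6 = 3
te_H = (11 + 4·12 + 13)/6 = 72/6 = 12
te_I = (1 + 4·2 + 9)/6 = 18/6 = 3
te_J = (5 + 4·7 + 15)/6 = 48/6 = 8

Forward pass:
ES_A = 0; EF_A = 12
ES_B = 0; EF_B = 9
ES_C = 12; EF_C = 12+10 = 22
ES_D = 12; EF_D = 12+5 = 17
ES_E = 17; EF_E = 17+3 = 20
ES_F = max(EF_C=22, EF_D=17) = 22; EF_F = 22+13 = 35
ES_G = 9; EF_G = 9+3 = 12
ES_H = 20; EF_H = 20+12 = 32
ES_I = 12; EF_I = 12+3 = 15
ES_J = max(EF_B=9, EF_F=35, EF_G=12, EF_H=32, EF_I=15) = 35; EF_J = 35+8 = 43
Expected project duration μ = 43 weeks. Critical path: A → C → F → J.

43 weeks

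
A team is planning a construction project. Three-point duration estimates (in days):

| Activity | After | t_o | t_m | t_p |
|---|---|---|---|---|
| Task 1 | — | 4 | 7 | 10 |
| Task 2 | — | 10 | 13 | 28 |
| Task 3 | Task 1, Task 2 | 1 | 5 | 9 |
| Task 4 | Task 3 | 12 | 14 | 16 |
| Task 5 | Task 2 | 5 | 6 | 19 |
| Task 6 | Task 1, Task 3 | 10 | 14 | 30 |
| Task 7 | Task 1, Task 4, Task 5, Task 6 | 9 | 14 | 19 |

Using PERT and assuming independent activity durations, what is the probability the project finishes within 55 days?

te_Task 1 = (4 + 4·7 + 10)/6 = 42/6 = 7; σ²_Task 1 = ((10−4)/6)² = 1.000
te_Task 2 = (10 + 4·13 + 28)/6 = 90/6 = 15; σ²_Task 2 = ((28−10)/6)² = 9.000
te_Task 3 = (1 + 4·5 + 9)/6 = 30/6 = 5; σ²_Task 3 = ((9−1)/6)² = 1.778
te_Task 4 = (12 + 4·14 + 16)/6 = 84/6 = 14; σ²_Task 4 = ((16−12)/6)² = 0.444
te_Task 5 = (5 + 4·6 + 19)/6 = 48/6 = 8; σ²_Task 5 = ((19−5)/6)² = 5.444
te_Task 6 = (10 + 4·14 + 30)/6 = 96/6 = 16; σ²_Task 6 = ((30−10)/6)² = 11.111
te_Task 7 = (9 + 4·14 + 19)/6 = 84/6 = 14; σ²_Task 7 = ((19−9)/6)² = 2.778

Forward pass:
ES_Task 1 = 0; EF_Task 1 = 7
ES_Task 2 = 0; EF_Task 2 = 15
ES_Task 3 = max(EF_Task 1=7, EF_Task 2=15) = 15; EF_Task 3 = 15+5 = 20
ES_Task 4 = 20; EF_Task 4 = 20+14 = 34
ES_Task 5 = 15; EF_Task 5 = 15+8 = 23
ES_Task 6 = max(EF_Task 1=7, EF_Task 3=20) = 20; EF_Task 6 = 20+16 = 36
ES_Task 7 = max(EF_Task 1=7, EF_Task 4=34, EF_Task 5=23, EF_Task 6=36) = 36; EF_Task 7 = 36+14 = 50
Expected project duration μ = 50 days. Critical path: Task 2 → Task 3 → Task 6 → Task 7.

Variance along critical path = 9.000 + 1.778 + 11.111 + 2.778 = 24.667; σ = √24.667 = 4.967 days.
Z = (55 − 50) / 4.967 = 1.007
P(T ≤ 55) = Φ(1.007) ≈ 0.843

0.843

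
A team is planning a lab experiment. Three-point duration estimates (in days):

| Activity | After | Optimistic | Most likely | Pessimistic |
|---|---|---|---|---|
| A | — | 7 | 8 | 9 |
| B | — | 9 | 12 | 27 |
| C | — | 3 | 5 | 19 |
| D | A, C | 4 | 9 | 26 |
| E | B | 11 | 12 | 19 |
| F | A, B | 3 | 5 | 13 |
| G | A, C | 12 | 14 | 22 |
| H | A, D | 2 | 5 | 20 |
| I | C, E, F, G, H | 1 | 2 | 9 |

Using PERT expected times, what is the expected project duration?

30 days

te_A = (7 + 4·8 + 9)/6 = 48/6 = 8
te_B = (9 + 4·12 + 27)/6 = 84/6 = 14
te_C = (3 + 4·5 + 19)/6 = 42/6 = 7
te_D = (4 + 4·9 + 26)/6 = 66/6 = 11
te_E = (11 + 4·12 + 19)/6 = 78/6 = 13
te_F = (3 + 4·5 + 13)/6 = 36/6 = 6
te_G = (12 + 4·14 + 22)/6 = 90/6 = 15
te_H = (2 + 4·5 + 20)/6 = 42/6 = 7
te_I = (1 + 4·2 + 9)/6 = 18/6 = 3

Forward pass:
ES_A = 0; EF_A = 8
ES_B = 0; EF_B = 14
ES_C = 0; EF_C = 7
ES_D = max(EF_A=8, EF_C=7) = 8; EF_D = 8+11 = 19
ES_E = 14; EF_E = 14+13 = 27
ES_F = max(EF_A=8, EF_B=14) = 14; EF_F = 14+6 = 20
ES_G = max(EF_A=8, EF_C=7) = 8; EF_G = 8+15 = 23
ES_H = max(EF_A=8, EF_D=19) = 19; EF_H = 19+7 = 26
ES_I = max(EF_C=7, EF_E=27, EF_F=20, EF_G=23, EF_H=26) = 27; EF_I = 27+3 = 30
Expected project duration μ = 30 days. Critical path: B → E → I.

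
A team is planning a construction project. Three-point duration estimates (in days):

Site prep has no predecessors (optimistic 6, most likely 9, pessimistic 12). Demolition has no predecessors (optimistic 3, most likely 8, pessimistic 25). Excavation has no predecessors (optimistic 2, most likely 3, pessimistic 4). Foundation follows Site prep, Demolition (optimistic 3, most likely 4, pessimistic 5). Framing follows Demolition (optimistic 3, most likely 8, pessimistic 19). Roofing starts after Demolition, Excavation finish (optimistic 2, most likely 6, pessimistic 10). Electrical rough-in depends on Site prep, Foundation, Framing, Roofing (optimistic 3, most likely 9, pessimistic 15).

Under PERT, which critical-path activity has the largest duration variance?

te_Site prep = (6 + 4·9 + 12)/6 = 54/6 = 9; σ²_Site prep = ((12−6)/6)² = 1.000
te_Demolition = (3 + 4·8 + 25)/6 = 60/6 = 10; σ²_Demolition = ((25−3)/6)² = 13.444
te_Excavation = (2 + 4·3 + 4)/6 = 18/6 = 3; σ²_Excavation = ((4−2)/6)² = 0.111
te_Foundation = (3 + 4·4 + 5)/6 = 24/6 = 4; σ²_Foundation = ((5−3)/6)² = 0.111
te_Framing = (3 + 4·8 + 19)/6 = 54/6 = 9; σ²_Framing = ((19−3)/6)² = 7.111
te_Roofing = (2 + 4·6 + 10)/6 = 36/6 = 6; σ²_Roofing = ((10−2)/6)² = 1.778
te_Electrical rough-in = (3 + 4·9 + 15)/6 = 54/6 = 9; σ²_Electrical rough-in = ((15−3)/6)² = 4.000

Forward pass:
ES_Site prep = 0; EF_Site prep = 9
ES_Demolition = 0; EF_Demolition = 10
ES_Excavation = 0; EF_Excavation = 3
ES_Foundation = max(EF_Site prep=9, EF_Demolition=10) = 10; EF_Foundation = 10+4 = 14
ES_Framing = 10; EF_Framing = 10+9 = 19
ES_Roofing = max(EF_Demolition=10, EF_Excavation=3) = 10; EF_Roofing = 10+6 = 16
ES_Electrical rough-in = max(EF_Site prep=9, EF_Foundation=14, EF_Framing=19, EF_Roofing=16) = 19; EF_Electrical rough-in = 19+9 = 28
Expected project duration μ = 28 days. Critical path: Demolition → Framing → Electrical rough-in.

Variances on critical path: σ²_Demolition=13.444, σ²_Framing=7.111, σ²_Electrical rough-in=4.000.
Largest is σ²_Demolition = 13.444.

Demolition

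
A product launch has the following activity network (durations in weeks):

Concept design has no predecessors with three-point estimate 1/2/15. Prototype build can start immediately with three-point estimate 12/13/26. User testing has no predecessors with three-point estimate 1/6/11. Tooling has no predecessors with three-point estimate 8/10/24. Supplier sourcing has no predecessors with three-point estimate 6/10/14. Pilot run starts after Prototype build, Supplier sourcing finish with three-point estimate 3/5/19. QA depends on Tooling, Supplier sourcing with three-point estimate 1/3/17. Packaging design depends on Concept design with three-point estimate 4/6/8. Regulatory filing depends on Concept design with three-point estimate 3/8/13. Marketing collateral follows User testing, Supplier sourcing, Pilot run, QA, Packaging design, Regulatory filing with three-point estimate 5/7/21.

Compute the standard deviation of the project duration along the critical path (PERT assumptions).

te_Concept design = (1 + 4·2 + 15)/6 = 24/6 = 4; σ²_Concept design = ((15−1)/6)² = 5.444
te_Prototype build = (12 + 4·13 + 26)/6 = 90/6 = 15; σ²_Prototype build = ((26−12)/6)² = 5.444
te_User testing = (1 + 4·6 + 11)/6 = 36/6 = 6; σ²_User testing = ((11−1)/6)² = 2.778
te_Tooling = (8 + 4·10 + 24)/6 = 72/6 = 12; σ²_Tooling = ((24−8)/6)² = 7.111
te_Supplier sourcing = (6 + 4·10 + 14)/6 = 60/6 = 10; σ²_Supplier sourcing = ((14−6)/6)² = 1.778
te_Pilot run = (3 + 4·5 + 19)/6 = 42/6 = 7; σ²_Pilot run = ((19−3)/6)² = 7.111
te_QA = (1 + 4·3 + 17)/6 = 30/6 = 5; σ²_QA = ((17−1)/6)² = 7.111
te_Packaging design = (4 + 4·6 + 8)/6 = 36/6 = 6; σ²_Packaging design = ((8−4)/6)² = 0.444
te_Regulatory filing = (3 + 4·8 + 13)/6 = 48/6 = 8; σ²_Regulatory filing = ((13−3)/6)² = 2.778
te_Marketing collateral = (5 + 4·7 + 21)/6 = 54/6 = 9; σ²_Marketing collateral = ((21−5)/6)² = 7.111

Forward pass:
ES_Concept design = 0; EF_Concept design = 4
ES_Prototype build = 0; EF_Prototype build = 15
ES_User testing = 0; EF_User testing = 6
ES_Tooling = 0; EF_Tooling = 12
ES_Supplier sourcing = 0; EF_Supplier sourcing = 10
ES_Pilot run = max(EF_Prototype build=15, EF_Supplier sourcing=10) = 15; EF_Pilot run = 15+7 = 22
ES_QA = max(EF_Tooling=12, EF_Supplier sourcing=10) = 12; EF_QA = 12+5 = 17
ES_Packaging design = 4; EF_Packaging design = 4+6 = 10
ES_Regulatory filing = 4; EF_Regulatory filing = 4+8 = 12
ES_Marketing collateral = max(EF_User testing=6, EF_Supplier sourcing=10, EF_Pilot run=22, EF_QA=17, EF_Packaging design=10, EF_Regulatory filing=12) = 22; EF_Marketing collateral = 22+9 = 31
Expected project duration μ = 31 weeks. Critical path: Prototype build → Pilot run → Marketing collateral.

Variance along critical path = 5.444 + 7.111 + 7.111 = 19.667
σ = √19.667 = 4.435 weeks

4.43 weeks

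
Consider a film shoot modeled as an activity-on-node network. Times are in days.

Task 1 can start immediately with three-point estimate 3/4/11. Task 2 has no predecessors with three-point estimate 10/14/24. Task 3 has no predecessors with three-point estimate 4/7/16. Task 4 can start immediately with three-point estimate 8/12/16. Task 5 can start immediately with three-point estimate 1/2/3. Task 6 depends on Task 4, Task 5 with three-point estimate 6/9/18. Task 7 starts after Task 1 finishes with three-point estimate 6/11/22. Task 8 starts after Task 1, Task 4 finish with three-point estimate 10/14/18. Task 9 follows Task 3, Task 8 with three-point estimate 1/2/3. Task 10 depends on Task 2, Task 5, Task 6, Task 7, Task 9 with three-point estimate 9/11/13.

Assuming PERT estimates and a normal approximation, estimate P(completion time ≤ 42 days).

0.931

te_Task 1 = (3 + 4·4 + 11)/6 = 30/6 = 5; σ²_Task 1 = ((11−3)/6)² = 1.778
te_Task 2 = (10 + 4·14 + 24)/6 = 90/6 = 15; σ²_Task 2 = ((24−10)/6)² = 5.444
te_Task 3 = (4 + 4·7 + 16)/6 = 48/6 = 8; σ²_Task 3 = ((16−4)/6)² = 4.000
te_Task 4 = (8 + 4·12 + 16)/6 = 72/6 = 12; σ²_Task 4 = ((16−8)/6)² = 1.778
te_Task 5 = (1 + 4·2 + 3)/6 = 12/6 = 2; σ²_Task 5 = ((3−1)/6)² = 0.111
te_Task 6 = (6 + 4·9 + 18)/6 = 60/6 = 10; σ²_Task 6 = ((18−6)/6)² = 4.000
te_Task 7 = (6 + 4·11 + 22)/6 = 72/6 = 12; σ²_Task 7 = ((22−6)/6)² = 7.111
te_Task 8 = (10 + 4·14 + 18)/6 = 84/6 = 14; σ²_Task 8 = ((18−10)/6)² = 1.778
te_Task 9 = (1 + 4·2 + 3)/6 = 12/6 = 2; σ²_Task 9 = ((3−1)/6)² = 0.111
te_Task 10 = (9 + 4·11 + 13)/6 = 66/6 = 11; σ²_Task 10 = ((13−9)/6)² = 0.444

Forward pass:
ES_Task 1 = 0; EF_Task 1 = 5
ES_Task 2 = 0; EF_Task 2 = 15
ES_Task 3 = 0; EF_Task 3 = 8
ES_Task 4 = 0; EF_Task 4 = 12
ES_Task 5 = 0; EF_Task 5 = 2
ES_Task 6 = max(EF_Task 4=12, EF_Task 5=2) = 12; EF_Task 6 = 12+10 = 22
ES_Task 7 = 5; EF_Task 7 = 5+12 = 17
ES_Task 8 = max(EF_Task 1=5, EF_Task 4=12) = 12; EF_Task 8 = 12+14 = 26
ES_Task 9 = max(EF_Task 3=8, EF_Task 8=26) = 26; EF_Task 9 = 26+2 = 28
ES_Task 10 = max(EF_Task 2=15, EF_Task 5=2, EF_Task 6=22, EF_Task 7=17, EF_Task 9=28) = 28; EF_Task 10 = 28+11 = 39
Expected project duration μ = 39 days. Critical path: Task 4 → Task 8 → Task 9 → Task 10.

Variance along critical path = 1.778 + 1.778 + 0.111 + 0.444 = 4.111; σ = √4.111 = 2.028 days.
Z = (42 − 39) / 2.028 = 1.480
P(T ≤ 42) = Φ(1.480) ≈ 0.931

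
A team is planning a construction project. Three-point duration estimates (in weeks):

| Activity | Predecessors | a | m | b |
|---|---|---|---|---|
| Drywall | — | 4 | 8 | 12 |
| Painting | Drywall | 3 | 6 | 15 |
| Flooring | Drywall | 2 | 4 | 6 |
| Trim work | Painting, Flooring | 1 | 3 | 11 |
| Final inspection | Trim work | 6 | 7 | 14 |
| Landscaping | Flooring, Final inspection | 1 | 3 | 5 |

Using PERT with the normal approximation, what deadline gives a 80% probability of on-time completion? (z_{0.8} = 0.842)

te_Drywall = (4 + 4·8 + 12)/6 = 48/6 = 8; σ²_Drywall = ((12−4)/6)² = 1.778
te_Painting = (3 + 4·6 + 15)/6 = 42/6 = 7; σ²_Painting = ((15−3)/6)² = 4.000
te_Flooring = (2 + 4·4 + 6)/6 = 24/6 = 4; σ²_Flooring = ((6−2)/6)² = 0.444
te_Trim work = (1 + 4·3 + 11)/6 = 24/6 = 4; σ²_Trim work = ((11−1)/6)² = 2.778
te_Final inspection = (6 + 4·7 + 14)/6 = 48/6 = 8; σ²_Final inspection = ((14−6)/6)² = 1.778
te_Landscaping = (1 + 4·3 + 5)/6 = 18/6 = 3; σ²_Landscaping = ((5−1)/6)² = 0.444

Forward pass:
ES_Drywall = 0; EF_Drywall = 8
ES_Painting = 8; EF_Painting = 8+7 = 15
ES_Flooring = 8; EF_Flooring = 8+4 = 12
ES_Trim work = max(EF_Painting=15, EF_Flooring=12) = 15; EF_Trim work = 15+4 = 19
ES_Final inspection = 19; EF_Final inspection = 19+8 = 27
ES_Landscaping = max(EF_Flooring=12, EF_Final inspection=27) = 27; EF_Landscaping = 27+3 = 30
Expected project duration μ = 30 weeks. Critical path: Drywall → Painting → Trim work → Final inspection → Landscaping.

Variance along critical path = 1.778 + 4.000 + 2.778 + 1.778 + 0.444 = 10.778; σ = 3.283 weeks.
D = μ + z·σ = 30 + 0.842·3.283 = 32.8 weeks

32.8 weeks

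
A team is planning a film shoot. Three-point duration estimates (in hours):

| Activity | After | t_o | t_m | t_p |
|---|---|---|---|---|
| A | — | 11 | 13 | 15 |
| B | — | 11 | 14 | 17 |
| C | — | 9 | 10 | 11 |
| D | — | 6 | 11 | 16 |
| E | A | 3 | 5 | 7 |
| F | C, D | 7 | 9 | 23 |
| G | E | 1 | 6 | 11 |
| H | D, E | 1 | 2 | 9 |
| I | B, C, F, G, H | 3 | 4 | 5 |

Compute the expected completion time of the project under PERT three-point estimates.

28 hours

te_A = (11 + 4·13 + 15)/6 = 78/6 = 13
te_B = (11 + 4·14 + 17)/6 = 84/6 = 14
te_C = (9 + 4·10 + 11)/6 = 60/6 = 10
te_D = (6 + 4·11 + 16)/6 = 66/6 = 11
te_E = (3 + 4·5 + 7)/6 = 30/6 = 5
te_F = (7 + 4·9 + 23)/6 = 66/6 = 11
te_G = (1 + 4·6 + 11)/6 = 36/6 = 6
te_H = (1 + 4·2 + 9)/6 = 18/6 = 3
te_I = (3 + 4·4 + 5)/6 = 24/6 = 4

Forward pass:
ES_A = 0; EF_A = 13
ES_B = 0; EF_B = 14
ES_C = 0; EF_C = 10
ES_D = 0; EF_D = 11
ES_E = 13; EF_E = 13+5 = 18
ES_F = max(EF_C=10, EF_D=11) = 11; EF_F = 11+11 = 22
ES_G = 18; EF_G = 18+6 = 24
ES_H = max(EF_D=11, EF_E=18) = 18; EF_H = 18+3 = 21
ES_I = max(EF_B=14, EF_C=10, EF_F=22, EF_G=24, EF_H=21) = 24; EF_I = 24+4 = 28
Expected project duration μ = 28 hours. Critical path: A → E → G → I.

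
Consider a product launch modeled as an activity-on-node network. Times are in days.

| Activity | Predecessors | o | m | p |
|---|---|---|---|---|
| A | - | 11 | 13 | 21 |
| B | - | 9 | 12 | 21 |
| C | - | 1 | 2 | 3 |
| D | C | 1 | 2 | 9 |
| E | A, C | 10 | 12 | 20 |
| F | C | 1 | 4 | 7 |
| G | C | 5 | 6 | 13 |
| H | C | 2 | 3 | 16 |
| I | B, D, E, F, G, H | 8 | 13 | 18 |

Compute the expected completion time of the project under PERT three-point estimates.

te_A = (11 + 4·13 + 21)/6 = 84/6 = 14
te_B = (9 + 4·12 + 21)/6 = 78/6 = 13
te_C = (1 + 4·2 + 3)/6 = 12/6 = 2
te_D = (1 + 4·2 + 9)/6 = 18/6 = 3
te_E = (10 + 4·12 + 20)/6 = 78/6 = 13
te_F = (1 + 4·4 + 7)/6 = 24/6 = 4
te_G = (5 + 4·6 + 13)/6 = 42/6 = 7
te_H = (2 + 4·3 + 16)/6 = 30/6 = 5
te_I = (8 + 4·13 + 18)/6 = 78/6 = 13

Forward pass:
ES_A = 0; EF_A = 14
ES_B = 0; EF_B = 13
ES_C = 0; EF_C = 2
ES_D = 2; EF_D = 2+3 = 5
ES_E = max(EF_A=14, EF_C=2) = 14; EF_E = 14+13 = 27
ES_F = 2; EF_F = 2+4 = 6
ES_G = 2; EF_G = 2+7 = 9
ES_H = 2; EF_H = 2+5 = 7
ES_I = max(EF_B=13, EF_D=5, EF_E=27, EF_F=6, EF_G=9, EF_H=7) = 27; EF_I = 27+13 = 40
Expected project duration μ = 40 days. Critical path: A → E → I.

40 days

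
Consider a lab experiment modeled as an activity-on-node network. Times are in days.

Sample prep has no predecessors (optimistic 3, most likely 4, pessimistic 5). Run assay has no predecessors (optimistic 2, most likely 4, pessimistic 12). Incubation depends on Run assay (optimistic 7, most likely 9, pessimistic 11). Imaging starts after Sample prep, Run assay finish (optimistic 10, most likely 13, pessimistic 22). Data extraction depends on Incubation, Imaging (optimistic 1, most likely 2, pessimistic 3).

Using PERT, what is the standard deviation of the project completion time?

2.62 days

te_Sample prep = (3 + 4·4 + 5)/6 = 24/6 = 4; σ²_Sample prep = ((5−3)/6)² = 0.111
te_Run assay = (2 + 4·4 + 12)/6 = 30/6 = 5; σ²_Run assay = ((12−2)/6)² = 2.778
te_Incubation = (7 + 4·9 + 11)/6 = 54/6 = 9; σ²_Incubation = ((11−7)/6)² = 0.444
te_Imaging = (10 + 4·13 + 22)/6 = 84/6 = 14; σ²_Imaging = ((22−10)/6)² = 4.000
te_Data extraction = (1 + 4·2 + 3)/6 = 12/6 = 2; σ²_Data extraction = ((3−1)/6)² = 0.111

Forward pass:
ES_Sample prep = 0; EF_Sample prep = 4
ES_Run assay = 0; EF_Run assay = 5
ES_Incubation = 5; EF_Incubation = 5+9 = 14
ES_Imaging = max(EF_Sample prep=4, EF_Run assay=5) = 5; EF_Imaging = 5+14 = 19
ES_Data extraction = max(EF_Incubation=14, EF_Imaging=19) = 19; EF_Data extraction = 19+2 = 21
Expected project duration μ = 21 days. Critical path: Run assay → Imaging → Data extraction.

Variance along critical path = 2.778 + 4.000 + 0.111 = 6.889
σ = √6.889 = 2.625 days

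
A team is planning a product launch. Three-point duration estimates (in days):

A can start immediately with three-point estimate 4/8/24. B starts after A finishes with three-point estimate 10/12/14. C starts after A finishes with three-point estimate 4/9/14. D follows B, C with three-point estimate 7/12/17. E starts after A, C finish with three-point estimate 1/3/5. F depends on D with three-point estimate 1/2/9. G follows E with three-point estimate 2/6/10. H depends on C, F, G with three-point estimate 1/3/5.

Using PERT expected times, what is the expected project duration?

te_A = (4 + 4·8 + 24)/6 = 60/6 = 10
te_B = (10 + 4·12 + 14)/6 = 72/6 = 12
te_C = (4 + 4·9 + 14)/6 = 54/6 = 9
te_D = (7 + 4·12 + 17)/6 = 72/6 = 12
te_E = (1 + 4·3 + 5)/6 = 18/6 = 3
te_F = (1 + 4·2 + 9)/6 = 18/6 = 3
te_G = (2 + 4·6 + 10)/6 = 36/6 = 6
te_H = (1 + 4·3 + 5)/6 = 18/6 = 3

Forward pass:
ES_A = 0; EF_A = 10
ES_B = 10; EF_B = 10+12 = 22
ES_C = 10; EF_C = 10+9 = 19
ES_D = max(EF_B=22, EF_C=19) = 22; EF_D = 22+12 = 34
ES_E = max(EF_A=10, EF_C=19) = 19; EF_E = 19+3 = 22
ES_F = 34; EF_F = 34+3 = 37
ES_G = 22; EF_G = 22+6 = 28
ES_H = max(EF_C=19, EF_F=37, EF_G=28) = 37; EF_H = 37+3 = 40
Expected project duration μ = 40 days. Critical path: A → B → D → F → H.

40 days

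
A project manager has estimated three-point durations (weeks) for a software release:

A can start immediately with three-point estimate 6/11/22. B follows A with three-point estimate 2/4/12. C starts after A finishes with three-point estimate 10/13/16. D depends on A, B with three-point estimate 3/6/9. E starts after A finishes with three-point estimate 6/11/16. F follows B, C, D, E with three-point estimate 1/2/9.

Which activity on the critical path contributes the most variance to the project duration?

te_A = (6 + 4·11 + 22)/6 = 72/6 = 12; σ²_A = ((22−6)/6)² = 7.111
te_B = (2 + 4·4 + 12)/6 = 30/6 = 5; σ²_B = ((12−2)/6)² = 2.778
te_C = (10 + 4·13 + 16)/6 = 78/6 = 13; σ²_C = ((16−10)/6)² = 1.000
te_D = (3 + 4·6 + 9)/6 = 36/6 = 6; σ²_D = ((9−3)/6)² = 1.000
te_E = (6 + 4·11 + 16)/6 = 66/6 = 11; σ²_E = ((16−6)/6)² = 2.778
te_F = (1 + 4·2 + 9)/6 = 18/6 = 3; σ²_F = ((9−1)/6)² = 1.778

Forward pass:
ES_A = 0; EF_A = 12
ES_B = 12; EF_B = 12+5 = 17
ES_C = 12; EF_C = 12+13 = 25
ES_D = max(EF_A=12, EF_B=17) = 17; EF_D = 17+6 = 23
ES_E = 12; EF_E = 12+11 = 23
ES_F = max(EF_B=17, EF_C=25, EF_D=23, EF_E=23) = 25; EF_F = 25+3 = 28
Expected project duration μ = 28 weeks. Critical path: A → C → F.

Variances on critical path: σ²_A=7.111, σ²_C=1.000, σ²_F=1.778.
Largest is σ²_A = 7.111.

A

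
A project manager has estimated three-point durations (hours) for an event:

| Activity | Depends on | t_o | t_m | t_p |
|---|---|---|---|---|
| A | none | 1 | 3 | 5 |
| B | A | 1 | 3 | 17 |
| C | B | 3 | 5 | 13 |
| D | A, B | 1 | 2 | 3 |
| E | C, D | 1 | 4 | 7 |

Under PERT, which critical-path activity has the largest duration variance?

B

te_A = (1 + 4·3 + 5)/6 = 18/6 = 3; σ²_A = ((5−1)/6)² = 0.444
te_B = (1 + 4·3 + 17)/6 = 30/6 = 5; σ²_B = ((17−1)/6)² = 7.111
te_C = (3 + 4·5 + 13)/6 = 36/6 = 6; σ²_C = ((13−3)/6)² = 2.778
te_D = (1 + 4·2 + 3)/6 = 12/6 = 2; σ²_D = ((3−1)/6)² = 0.111
te_E = (1 + 4·4 + 7)/6 = 24/6 = 4; σ²_E = ((7−1)/6)² = 1.000

Forward pass:
ES_A = 0; EF_A = 3
ES_B = 3; EF_B = 3+5 = 8
ES_C = 8; EF_C = 8+6 = 14
ES_D = max(EF_A=3, EF_B=8) = 8; EF_D = 8+2 = 10
ES_E = max(EF_C=14, EF_D=10) = 14; EF_E = 14+4 = 18
Expected project duration μ = 18 hours. Critical path: A → B → C → E.

Variances on critical path: σ²_A=0.444, σ²_B=7.111, σ²_C=2.778, σ²_E=1.000.
Largest is σ²_B = 7.111.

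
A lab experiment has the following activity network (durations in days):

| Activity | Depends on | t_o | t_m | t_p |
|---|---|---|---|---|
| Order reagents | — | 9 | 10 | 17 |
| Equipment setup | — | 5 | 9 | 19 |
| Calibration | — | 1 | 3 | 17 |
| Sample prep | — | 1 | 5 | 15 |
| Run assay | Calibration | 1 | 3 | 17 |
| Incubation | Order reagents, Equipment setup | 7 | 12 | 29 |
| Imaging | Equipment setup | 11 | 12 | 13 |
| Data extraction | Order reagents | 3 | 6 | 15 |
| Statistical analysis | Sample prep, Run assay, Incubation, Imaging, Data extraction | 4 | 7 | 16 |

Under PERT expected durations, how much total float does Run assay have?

15 days

te_Order reagents = (9 + 4·10 + 17)/6 = 66/6 = 11
te_Equipment setup = (5 + 4·9 + 19)/6 = 60/6 = 10
te_Calibration = (1 + 4·3 + 17)/6 = 30/6 = 5
te_Sample prep = (1 + 4·5 + 15)/6 = 36/6 = 6
te_Run assay = (1 + 4·3 + 17)/6 = 30/6 = 5
te_Incubation = (7 + 4·12 + 29)/6 = 84/6 = 14
te_Imaging = (11 + 4·12 + 13)/6 = 72/6 = 12
te_Data extraction = (3 + 4·6 + 15)/6 = 42/6 = 7
te_Statistical analysis = (4 + 4·7 + 16)/6 = 48/6 = 8

Forward pass:
ES_Order reagents = 0; EF_Order reagents = 11
ES_Equipment setup = 0; EF_Equipment setup = 10
ES_Calibration = 0; EF_Calibration = 5
ES_Sample prep = 0; EF_Sample prep = 6
ES_Run assay = 5; EF_Run assay = 5+5 = 10
ES_Incubation = max(EF_Order reagents=11, EF_Equipment setup=10) = 11; EF_Incubation = 11+14 = 25
ES_Imaging = 10; EF_Imaging = 10+12 = 22
ES_Data extraction = 11; EF_Data extraction = 11+7 = 18
ES_Statistical analysis = max(EF_Sample prep=6, EF_Run assay=10, EF_Incubation=25, EF_Imaging=22, EF_Data extraction=18) = 25; EF_Statistical analysis = 25+8 = 33
Expected project duration μ = 33 days. Critical path: Order reagents → Incubation → Statistical analysis.

Backward pass:
LF_Statistical analysis = 33; LS_Statistical analysis = 33−8 = 25
LF_Data extraction = LS_Statistical analysis = 25; LS_Data extraction = 25−7 = 18
LF_Imaging = LS_Statistical analysis = 25; LS_Imaging = 25−12 = 13
LF_Incubation = LS_Statistical analysis = 25; LS_Incubation = 25−14 = 11
LF_Run assay = LS_Statistical analysis = 25; LS_Run assay = 25−5 = 20
LF_Sample prep = LS_Statistical analysis = 25; LS_Sample prep = 25−6 = 19
LF_Calibration = LS_Run assay = 20; LS_Calibration = 20−5 = 15
LF_Equipment setup = min(LS_Incubation=11, LS_Imaging=13) = 11; LS_Equipment setup = 11−10 = 1
LF_Order reagents = min(LS_Incubation=11, LS_Data extraction=18) = 11; LS_Order reagents = 11−11 = 0
Slack_Run assay = LS_Run assay − ES_Run assay = 20 − 5 = 15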